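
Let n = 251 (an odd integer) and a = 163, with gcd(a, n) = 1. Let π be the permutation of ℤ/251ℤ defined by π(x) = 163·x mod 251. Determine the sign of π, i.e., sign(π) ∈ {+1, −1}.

Orbit of 85 under x↦163x: [85, 50, 118, 158, 152, 178, 149]… (length divides ord_251(163)).
Cycle type of π: 250 + 1; total 2 cycles.
2 cycles on 251: each ℓ→(−1)^(ℓ−1), product (−1)^249 = -1.

-1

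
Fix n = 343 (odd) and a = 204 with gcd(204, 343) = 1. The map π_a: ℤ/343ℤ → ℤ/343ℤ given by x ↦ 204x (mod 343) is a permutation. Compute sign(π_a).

Orbit of 337 under x↦204x: [337, 148, 8, 260, 218, 225, 281]… (length divides ord_343(204)).
Cycle type of π: 49×6 + 7×6 + 1×7; total 19 cycles.
n − c = 343 − 19 = 324; sign = (−1)^324 = +1.
The Jacobi symbol (204|343) = +1 (Zolotarev) agrees.

+1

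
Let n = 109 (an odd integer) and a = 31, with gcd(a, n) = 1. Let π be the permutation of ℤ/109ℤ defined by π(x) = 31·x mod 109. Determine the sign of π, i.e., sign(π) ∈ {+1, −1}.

Trace 21: π^k(21) = [21, 106, 16, 60, 7, 108, 78] for k=0..6.
Cycle lengths of π_31 on ℤ/109ℤ: [54, 54, 1]; 3 cycles in total.
109 − 3 = 106 transpositions; sign(π) = (−1)^106 = +1.
Via Zolotarev, sign(π_{31}) = (31|109) = +1.

+1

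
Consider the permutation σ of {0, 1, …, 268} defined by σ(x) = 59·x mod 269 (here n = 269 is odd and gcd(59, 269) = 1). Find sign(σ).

Trace 103: π^k(103) = [103, 159, 235, 146, 6, 85, 173] for k=0..6.
Cycle lengths of π_59 on ℤ/269ℤ: [268, 1]; 2 cycles in total.
n − c = 269 − 2 = 267; sign = (−1)^267 = -1.
Zolotarev: (59|269) = -1, matching the cycle-count sign.

-1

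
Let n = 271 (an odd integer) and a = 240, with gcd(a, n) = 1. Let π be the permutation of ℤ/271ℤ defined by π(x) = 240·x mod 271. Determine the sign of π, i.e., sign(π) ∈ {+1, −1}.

Start at x=241: 241 → 117 → 167 → 243 → 55 → 192 → 10 → … (one orbit).
Cycle lengths of π_240 on ℤ/271ℤ: [90, 90, 90, 1]; 4 cycles in total.
sign(π) = (−1)^{n − #cycles} = (−1)^{271−4} = (−1)^267 = -1.
Check: (240/271) = -1 by Zolotarev.

-1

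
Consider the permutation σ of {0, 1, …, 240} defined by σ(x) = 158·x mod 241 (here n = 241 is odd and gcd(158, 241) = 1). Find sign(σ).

+1

Orbit of 98 under x↦158x: [98, 60, 81, 25, 94, 151, 240]… (length divides ord_241(158)).
Cycle lengths of π_158 on ℤ/241ℤ: [60, 60, 60, 60, 1]; 5 cycles in total.
Σ(ℓ_i−1) = 241−5 = 236; sign = (−1)^236 = +1.
The Jacobi symbol (158|241) = +1 (Zolotarev) agrees.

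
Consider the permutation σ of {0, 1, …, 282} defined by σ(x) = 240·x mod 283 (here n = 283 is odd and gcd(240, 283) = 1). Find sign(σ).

+1

Trace 16: π^k(16) = [16, 161, 152, 256, 29, 168, 134] for k=0..6.
π_240 has 7 disjoint cycles with lengths [47, 47, 47, 47, 47, 47, 1] on {0,…,282}.
With 7 cycles on 283 points, sign = (−1)^{283−7} = +1.
Via Zolotarev, sign(π_{240}) = (240|283) = +1.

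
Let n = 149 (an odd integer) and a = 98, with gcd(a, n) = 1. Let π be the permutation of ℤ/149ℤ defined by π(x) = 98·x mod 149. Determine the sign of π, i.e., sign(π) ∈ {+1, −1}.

-1

Trace 106: π^k(106) = [106, 107, 56, 124, 83, 88, 131] for k=0..6.
The orbit structure of x ↦ 98x mod 149: 2 orbits of sizes [148, 1].
sign(π) = (−1)^{n − #cycles} = (−1)^{149−2} = (−1)^147 = -1.
(98|149)_J = -1 (Zolotarev's lemma cross-check).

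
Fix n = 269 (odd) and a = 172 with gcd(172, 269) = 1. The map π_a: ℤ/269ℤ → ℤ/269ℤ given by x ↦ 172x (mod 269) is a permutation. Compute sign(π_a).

Trace 239: π^k(239) = [239, 220, 180, 25, 265, 119, 24] for k=0..6.
5 cycles of lengths [67, 67, 67, 67, 1].
With 5 cycles on 269 points, sign = (−1)^{269−5} = +1.
Check: (172/269) = +1 by Zolotarev.

+1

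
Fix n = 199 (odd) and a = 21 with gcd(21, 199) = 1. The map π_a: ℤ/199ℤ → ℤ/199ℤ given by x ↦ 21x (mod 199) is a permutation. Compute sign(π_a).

-1

Orbit of 1 under x↦21x: [1, 21, 43, 107, 58, 24, 106]… (length divides ord_199(21)).
12 cycles of lengths [18, 18, 18, 18, 18, 18, 18, 18, 18, 18, 18, 1].
Σ(ℓ_i−1) = 199−12 = 187; sign = (−1)^187 = -1.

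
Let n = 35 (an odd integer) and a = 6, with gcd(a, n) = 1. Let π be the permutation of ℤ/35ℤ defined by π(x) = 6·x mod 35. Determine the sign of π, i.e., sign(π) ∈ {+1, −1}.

Trace 1: π^k(1) = [1, 6] for k=0..1.
Cycle type of π: 2×15 + 1×5; total 20 cycles.
With 20 cycles on 35 points, sign = (−1)^{35−20} = -1.
Check: (6/35) = -1 by Zolotarev.

-1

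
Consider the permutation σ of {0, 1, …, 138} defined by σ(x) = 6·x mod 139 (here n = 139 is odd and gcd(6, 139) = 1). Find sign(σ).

Start at x=79: 79 → 57 → 64 → 106 → 80 → 63 → 100 → … (one orbit).
π_6 has 7 disjoint cycles with lengths [23, 23, 23, 23, 23, 23, 1] on {0,…,138}.
sign(π) = (−1)^{n − #cycles} = (−1)^{139−7} = (−1)^132 = +1.
Via Zolotarev, sign(π_{6}) = (6|139) = +1.

+1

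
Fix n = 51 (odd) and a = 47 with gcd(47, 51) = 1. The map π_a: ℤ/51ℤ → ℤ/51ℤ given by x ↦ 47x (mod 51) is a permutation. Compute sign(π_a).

Start at x=38: 38 → 1 → 47 → 16 → 38 (one orbit).
14 cycles of lengths [4, 4, 4, 4, 4, 4, 4, 4, 4, 4, 4, 4, 2, 1].
51 − 14 = 37 transpositions; sign(π) = (−1)^37 = -1.
Zolotarev: (47|51) = -1, matching the cycle-count sign.

-1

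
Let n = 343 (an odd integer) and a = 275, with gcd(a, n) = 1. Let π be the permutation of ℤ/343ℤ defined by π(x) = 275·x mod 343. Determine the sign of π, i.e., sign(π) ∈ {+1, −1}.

+1

Orbit of 275 under x↦275x: [275, 165, 99, 128, 214, 197, 324]… (length divides ord_343(275)).
Cycle type of π: 21×14 + 3×16 + 1; total 31 cycles.
343 − 31 = 312 transpositions; sign(π) = (−1)^312 = +1.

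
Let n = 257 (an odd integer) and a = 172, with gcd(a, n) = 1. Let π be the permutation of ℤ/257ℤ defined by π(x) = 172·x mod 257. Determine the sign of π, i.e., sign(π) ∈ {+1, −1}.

Orbit of 120 under x↦172x: [120, 80, 139, 7, 176, 203, 221]… (length divides ord_257(172)).
2 cycles of lengths [256, 1].
sign(π) = (−1)^{n − #cycles} = (−1)^{257−2} = (−1)^255 = -1.
Zolotarev: (172|257) = -1, matching the cycle-count sign.

-1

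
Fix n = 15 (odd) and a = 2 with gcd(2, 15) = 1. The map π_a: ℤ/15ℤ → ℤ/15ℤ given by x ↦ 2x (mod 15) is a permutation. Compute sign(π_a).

Start at x=1: 1 → 2 → 4 → 8 → 1 (one orbit).
Cycle type of π: 4×3 + 2 + 1; total 5 cycles.
15 − 5 = 10 transpositions; sign(π) = (−1)^10 = +1.
Zolotarev: (2|15) = +1, matching the cycle-count sign.

+1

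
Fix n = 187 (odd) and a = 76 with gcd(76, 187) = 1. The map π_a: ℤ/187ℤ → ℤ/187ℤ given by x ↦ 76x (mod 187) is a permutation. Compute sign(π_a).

Start at x=1: 1 → 76 → 166 → 87 → 67 → 43 → 89 → … (one orbit).
The orbit structure of x ↦ 76x mod 187: 28 orbits of sizes [8, 8, 8, 8, 8, 8, 8, 8, 8, 8, 8, 8, 8, 8, 8, 8, 8, 8, 8, 8, 8, 8, 2, 2, 2, 2, 2, 1].
187 − 28 = 159 transpositions; sign(π) = (−1)^159 = -1.

-1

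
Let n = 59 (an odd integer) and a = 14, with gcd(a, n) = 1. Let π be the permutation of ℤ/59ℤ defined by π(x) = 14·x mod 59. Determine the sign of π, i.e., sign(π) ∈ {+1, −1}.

Trace 27: π^k(27) = [27, 24, 41, 43, 12, 50, 51] for k=0..6.
π_14 has 2 disjoint cycles with lengths [58, 1] on {0,…,58}.
With 2 cycles on 59 points, sign = (−1)^{59−2} = -1.
(14|59)_J = -1 (Zolotarev's lemma cross-check).

-1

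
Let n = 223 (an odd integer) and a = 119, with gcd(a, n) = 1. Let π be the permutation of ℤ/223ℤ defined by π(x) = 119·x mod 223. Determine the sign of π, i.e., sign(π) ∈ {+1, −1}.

+1

Orbit of 1 under x↦119x: [1, 119, 112, 171, 56, 197, 28]… (length divides ord_223(119)).
The orbit structure of x ↦ 119x mod 223: 7 orbits of sizes [37, 37, 37, 37, 37, 37, 1].
sign(π) = (−1)^{n − #cycles} = (−1)^{223−7} = (−1)^216 = +1.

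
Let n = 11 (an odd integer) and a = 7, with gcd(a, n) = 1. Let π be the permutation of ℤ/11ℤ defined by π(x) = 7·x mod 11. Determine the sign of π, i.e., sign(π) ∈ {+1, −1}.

-1

Start at x=2: 2 → 3 → 10 → 4 → 6 → 9 → 8 → … (one orbit).
π_7 has 2 disjoint cycles with lengths [10, 1] on {0,…,10}.
sign(π) = (−1)^{n − #cycles} = (−1)^{11−2} = (−1)^9 = -1.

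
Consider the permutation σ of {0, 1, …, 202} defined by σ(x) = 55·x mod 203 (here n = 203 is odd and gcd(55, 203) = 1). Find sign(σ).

+1

Orbit of 76 under x↦55x: [76, 120, 104, 36, 153, 92, 188]… (length divides ord_203(55)).
11 cycles of lengths [28, 28, 28, 28, 28, 28, 28, 2, 2, 2, 1].
203 − 11 = 192 transpositions; sign(π) = (−1)^192 = +1.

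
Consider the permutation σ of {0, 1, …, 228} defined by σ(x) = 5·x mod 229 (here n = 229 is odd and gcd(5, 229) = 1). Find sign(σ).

+1

Orbit of 99 under x↦5x: [99, 37, 185, 9, 45, 225, 209]… (length divides ord_229(5)).
Cycle lengths of π_5 on ℤ/229ℤ: [114, 114, 1]; 3 cycles in total.
229 − 3 = 226 transpositions; sign(π) = (−1)^226 = +1.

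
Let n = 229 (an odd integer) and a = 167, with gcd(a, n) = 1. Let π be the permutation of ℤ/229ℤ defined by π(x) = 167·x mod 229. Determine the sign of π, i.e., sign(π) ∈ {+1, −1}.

+1

Orbit of 183 under x↦167x: [183, 104, 193, 171, 161, 94, 126]… (length divides ord_229(167)).
π_167 has 5 disjoint cycles with lengths [57, 57, 57, 57, 1] on {0,…,228}.
n − c = 229 − 5 = 224; sign = (−1)^224 = +1.
Check: (167/229) = +1 by Zolotarev.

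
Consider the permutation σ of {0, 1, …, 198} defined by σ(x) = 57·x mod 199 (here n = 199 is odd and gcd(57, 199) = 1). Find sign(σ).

+1

Start at x=70: 70 → 10 → 172 → 53 → 36 → 62 → 151 → … (one orbit).
π_57 has 3 disjoint cycles with lengths [99, 99, 1] on {0,…,198}.
With 3 cycles on 199 points, sign = (−1)^{199−3} = +1.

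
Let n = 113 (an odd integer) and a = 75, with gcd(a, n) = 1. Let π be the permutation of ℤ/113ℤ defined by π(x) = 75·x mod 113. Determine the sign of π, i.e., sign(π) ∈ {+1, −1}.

Trace 3: π^k(3) = [3, 112, 38, 25, 67, 53, 20] for k=0..6.
2 cycles of lengths [112, 1].
n − c = 113 − 2 = 111; sign = (−1)^111 = -1.
Zolotarev: (75|113) = -1, matching the cycle-count sign.

-1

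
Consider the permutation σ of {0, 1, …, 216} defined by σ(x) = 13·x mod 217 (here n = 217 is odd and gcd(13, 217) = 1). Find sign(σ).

+1

Trace 146: π^k(146) = [146, 162, 153, 36, 34, 8, 104] for k=0..6.
11 cycles of lengths [30, 30, 30, 30, 30, 30, 30, 2, 2, 2, 1].
217 − 11 = 206 transpositions; sign(π) = (−1)^206 = +1.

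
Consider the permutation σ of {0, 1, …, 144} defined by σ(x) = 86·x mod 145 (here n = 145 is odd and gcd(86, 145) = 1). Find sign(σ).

Start at x=1: 1 → 86 → 1 (one orbit).
Cycle type of π: 2×70 + 1×5; total 75 cycles.
With 75 cycles on 145 points, sign = (−1)^{145−75} = +1.

+1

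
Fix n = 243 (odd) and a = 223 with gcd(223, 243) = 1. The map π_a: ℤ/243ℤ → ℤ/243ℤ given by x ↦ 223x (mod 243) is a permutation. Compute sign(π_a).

+1

Trace 139: π^k(139) = [139, 136, 196, 211, 154, 79, 121] for k=0..6.
Cycle type of π: 81×2 + 27×2 + 9×2 + 3×2 + 1×3; total 11 cycles.
243 − 11 = 232 transpositions; sign(π) = (−1)^232 = +1.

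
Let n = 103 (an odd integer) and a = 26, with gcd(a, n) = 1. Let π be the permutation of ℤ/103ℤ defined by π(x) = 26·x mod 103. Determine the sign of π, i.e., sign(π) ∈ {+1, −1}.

Start at x=52: 52 → 13 → 29 → 33 → 34 → 60 → 15 → … (one orbit).
3 cycles of lengths [51, 51, 1].
Σ(ℓ_i−1) = 103−3 = 100; sign = (−1)^100 = +1.
Zolotarev: (26|103) = +1, matching the cycle-count sign.

+1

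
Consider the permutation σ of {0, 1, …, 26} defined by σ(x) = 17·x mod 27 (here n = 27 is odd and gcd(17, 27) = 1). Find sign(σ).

Orbit of 10 under x↦17x: [10, 8, 1, 17, 19, 26]… (length divides ord_27(17)).
The orbit structure of x ↦ 17x mod 27: 8 orbits of sizes [6, 6, 6, 2, 2, 2, 2, 1].
27 − 8 = 19 transpositions; sign(π) = (−1)^19 = -1.
Check: (17/27) = -1 by Zolotarev.

-1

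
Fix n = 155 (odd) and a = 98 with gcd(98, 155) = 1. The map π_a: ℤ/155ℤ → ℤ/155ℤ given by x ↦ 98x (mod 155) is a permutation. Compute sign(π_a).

Trace 32: π^k(32) = [32, 36, 118, 94, 67, 56, 63] for k=0..6.
The orbit structure of x ↦ 98x mod 155: 22 orbits of sizes [12, 12, 12, 12, 12, 12, 12, 12, 12, 12, 4, 3, 3, 3, 3, 3, 3, 3, 3, 3, 3, 1].
155 − 22 = 133 transpositions; sign(π) = (−1)^133 = -1.
Check: (98/155) = -1 by Zolotarev.

-1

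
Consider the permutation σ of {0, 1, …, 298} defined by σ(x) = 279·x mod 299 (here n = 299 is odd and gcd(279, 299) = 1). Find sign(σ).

Trace 29: π^k(29) = [29, 18, 238, 24, 118, 32, 257] for k=0..6.
The orbit structure of x ↦ 279x mod 299: 6 orbits of sizes [132, 132, 12, 11, 11, 1].
With 6 cycles on 299 points, sign = (−1)^{299−6} = -1.
Via Zolotarev, sign(π_{279}) = (279|299) = -1.

-1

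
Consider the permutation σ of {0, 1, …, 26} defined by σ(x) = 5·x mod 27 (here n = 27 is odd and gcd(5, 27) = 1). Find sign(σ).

-1

Trace 4: π^k(4) = [4, 20, 19, 14, 16, 26, 22] for k=0..6.
Decompose π into cycles: lengths [18, 6, 2, 1] (4 cycles, including the fixed point 0).
Σ(ℓ_i−1) = 27−4 = 23; sign = (−1)^23 = -1.
(5|27)_J = -1 (Zolotarev's lemma cross-check).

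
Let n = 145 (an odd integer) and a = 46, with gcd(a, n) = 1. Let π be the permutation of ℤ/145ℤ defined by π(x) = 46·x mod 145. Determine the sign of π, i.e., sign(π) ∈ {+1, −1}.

-1

Trace 86: π^k(86) = [86, 41, 1, 46] for k=0..3.
π_46 has 40 disjoint cycles with lengths [4, 4, 4, 4, 4, 4, 4, 4, 4, 4, 4, 4, 4, 4, 4, 4, 4, 4, 4, 4, 4, 4, 4, 4, 4, 4, 4, 4, 4, 4, 4, 4, 4, 4, 4, 1, 1, 1, 1, 1] on {0,…,144}.
With 40 cycles on 145 points, sign = (−1)^{145−40} = -1.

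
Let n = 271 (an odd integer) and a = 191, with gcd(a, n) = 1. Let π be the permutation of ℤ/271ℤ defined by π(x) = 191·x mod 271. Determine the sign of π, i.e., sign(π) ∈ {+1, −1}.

Trace 230: π^k(230) = [230, 28, 199, 69, 171, 141, 102] for k=0..6.
Decompose π into cycles: lengths [90, 90, 90, 1] (4 cycles, including the fixed point 0).
With 4 cycles on 271 points, sign = (−1)^{271−4} = -1.

-1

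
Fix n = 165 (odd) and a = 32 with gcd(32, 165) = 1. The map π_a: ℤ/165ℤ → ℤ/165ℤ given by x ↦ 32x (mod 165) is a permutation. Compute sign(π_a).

Orbit of 34 under x↦32x: [34, 98, 1, 32]… (length divides ord_165(32)).
50 cycles of lengths [4, 4, 4, 4, 4, 4, 4, 4, 4, 4, 4, 4, 4, 4, 4, 4, 4, 4, 4, 4, 4, 4, 4, 4, 4, 4, 4, 4, 4, 4, 4, 4, 4, 2, 2, 2, 2, 2, 2, 2, 2, 2, 2, 2, 2, 2, 2, 2, 2, 1].
165 − 50 = 115 transpositions; sign(π) = (−1)^115 = -1.
Check: (32/165) = -1 by Zolotarev.

-1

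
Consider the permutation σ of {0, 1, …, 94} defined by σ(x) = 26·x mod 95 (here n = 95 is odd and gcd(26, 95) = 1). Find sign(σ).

Orbit of 11 under x↦26x: [11, 1, 26]… (length divides ord_95(26)).
Decompose π into cycles: lengths [3, 3, 3, 3, 3, 3, 3, 3, 3, 3, 3, 3, 3, 3, 3, 3, 3, 3, 3, 3, 3, 3, 3, 3, 3, 3, 3, 3, 3, 3, 1, 1, 1, 1, 1] (35 cycles, including the fixed point 0).
n − c = 95 − 35 = 60; sign = (−1)^60 = +1.

+1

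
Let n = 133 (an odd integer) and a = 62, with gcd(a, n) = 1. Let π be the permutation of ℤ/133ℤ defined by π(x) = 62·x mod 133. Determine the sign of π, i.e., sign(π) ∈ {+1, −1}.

-1

Orbit of 43 under x↦62x: [43, 6, 106, 55, 85, 83, 92]… (length divides ord_133(62)).
12 cycles of lengths [18, 18, 18, 18, 18, 18, 9, 9, 2, 2, 2, 1].
133 − 12 = 121 transpositions; sign(π) = (−1)^121 = -1.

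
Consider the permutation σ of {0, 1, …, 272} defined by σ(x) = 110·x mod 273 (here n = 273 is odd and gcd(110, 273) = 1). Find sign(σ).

Orbit of 100 under x↦110x: [100, 80, 64, 215, 172, 83, 121]… (length divides ord_273(110)).
The orbit structure of x ↦ 110x mod 273: 26 orbits of sizes [12, 12, 12, 12, 12, 12, 12, 12, 12, 12, 12, 12, 12, 12, 12, 12, 12, 12, 12, 12, 12, 6, 6, 6, 2, 1].
273 − 26 = 247 transpositions; sign(π) = (−1)^247 = -1.
Via Zolotarev, sign(π_{110}) = (110|273) = -1.

-1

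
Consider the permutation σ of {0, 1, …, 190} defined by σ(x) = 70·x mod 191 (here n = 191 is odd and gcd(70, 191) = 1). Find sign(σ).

-1

Orbit of 11 under x↦70x: [11, 6, 38, 177, 166, 160, 122]… (length divides ord_191(70)).
π_70 has 6 disjoint cycles with lengths [38, 38, 38, 38, 38, 1] on {0,…,190}.
With 6 cycles on 191 points, sign = (−1)^{191−6} = -1.
Zolotarev: (70|191) = -1, matching the cycle-count sign.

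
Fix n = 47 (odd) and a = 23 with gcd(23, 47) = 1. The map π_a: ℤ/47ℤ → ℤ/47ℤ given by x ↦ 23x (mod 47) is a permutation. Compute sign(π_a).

-1

Orbit of 13 under x↦23x: [13, 17, 15, 16, 39, 4, 45]… (length divides ord_47(23)).
2 cycles of lengths [46, 1].
Σ(ℓ_i−1) = 47−2 = 45; sign = (−1)^45 = -1.
Check: (23/47) = -1 by Zolotarev.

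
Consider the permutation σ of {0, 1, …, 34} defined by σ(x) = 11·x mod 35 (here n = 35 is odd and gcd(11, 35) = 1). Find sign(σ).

Orbit of 11 under x↦11x: [11, 16, 1]… (length divides ord_35(11)).
π_11 has 15 disjoint cycles with lengths [3, 3, 3, 3, 3, 3, 3, 3, 3, 3, 1, 1, 1, 1, 1] on {0,…,34}.
35 − 15 = 20 transpositions; sign(π) = (−1)^20 = +1.

+1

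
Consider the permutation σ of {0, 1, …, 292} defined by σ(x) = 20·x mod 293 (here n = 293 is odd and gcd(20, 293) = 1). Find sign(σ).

Trace 58: π^k(58) = [58, 281, 53, 181, 104, 29, 287] for k=0..6.
Cycle type of π: 292 + 1; total 2 cycles.
With 2 cycles on 293 points, sign = (−1)^{293−2} = -1.
Check: (20/293) = -1 by Zolotarev.

-1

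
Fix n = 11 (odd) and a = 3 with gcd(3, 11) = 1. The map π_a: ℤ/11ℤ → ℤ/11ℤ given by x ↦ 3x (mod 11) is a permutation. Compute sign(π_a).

Trace 5: π^k(5) = [5, 4, 1, 3, 9] for k=0..4.
Cycle lengths of π_3 on ℤ/11ℤ: [5, 5, 1]; 3 cycles in total.
3 cycles on 11: each ℓ→(−1)^(ℓ−1), product (−1)^8 = +1.
Via Zolotarev, sign(π_{3}) = (3|11) = +1.

+1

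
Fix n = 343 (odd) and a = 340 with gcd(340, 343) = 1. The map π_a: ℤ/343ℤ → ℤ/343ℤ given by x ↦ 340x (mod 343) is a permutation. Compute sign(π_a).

Orbit of 169 under x↦340x: [169, 179, 149, 239, 312, 93, 64]… (length divides ord_343(340)).
π_340 has 7 disjoint cycles with lengths [147, 147, 21, 21, 3, 3, 1] on {0,…,342}.
343 − 7 = 336 transpositions; sign(π) = (−1)^336 = +1.
Via Zolotarev, sign(π_{340}) = (340|343) = +1.

+1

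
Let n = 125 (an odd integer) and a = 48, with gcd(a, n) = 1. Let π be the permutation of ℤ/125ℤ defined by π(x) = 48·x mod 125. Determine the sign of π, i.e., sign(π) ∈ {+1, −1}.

-1

Orbit of 54 under x↦48x: [54, 92, 41, 93, 89, 22, 56]… (length divides ord_125(48)).
The orbit structure of x ↦ 48x mod 125: 4 orbits of sizes [100, 20, 4, 1].
Σ(ℓ_i−1) = 125−4 = 121; sign = (−1)^121 = -1.
Zolotarev: (48|125) = -1, matching the cycle-count sign.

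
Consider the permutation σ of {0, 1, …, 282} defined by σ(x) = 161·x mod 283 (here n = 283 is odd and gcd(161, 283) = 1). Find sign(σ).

Start at x=141: 141 → 61 → 199 → 60 → 38 → 175 → 158 → … (one orbit).
Cycle type of π: 47×6 + 1; total 7 cycles.
Σ(ℓ_i−1) = 283−7 = 276; sign = (−1)^276 = +1.

+1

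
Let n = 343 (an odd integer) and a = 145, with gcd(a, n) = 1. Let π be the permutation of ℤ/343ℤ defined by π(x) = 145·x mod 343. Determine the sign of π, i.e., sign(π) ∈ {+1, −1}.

-1

Trace 110: π^k(110) = [110, 172, 244, 51, 192, 57, 33] for k=0..6.
Cycle lengths of π_145 on ℤ/343ℤ: [294, 42, 6, 1]; 4 cycles in total.
343 − 4 = 339 transpositions; sign(π) = (−1)^339 = -1.
Via Zolotarev, sign(π_{145}) = (145|343) = -1.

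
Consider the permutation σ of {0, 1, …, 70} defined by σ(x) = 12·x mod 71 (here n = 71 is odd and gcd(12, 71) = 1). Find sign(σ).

Trace 25: π^k(25) = [25, 16, 50, 32, 29, 64, 58] for k=0..6.
Cycle lengths of π_12 on ℤ/71ℤ: [35, 35, 1]; 3 cycles in total.
71 − 3 = 68 transpositions; sign(π) = (−1)^68 = +1.
The Jacobi symbol (12|71) = +1 (Zolotarev) agrees.

+1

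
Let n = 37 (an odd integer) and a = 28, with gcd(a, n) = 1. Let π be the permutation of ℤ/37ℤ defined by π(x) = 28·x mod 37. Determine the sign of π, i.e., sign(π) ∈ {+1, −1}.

Start at x=11: 11 → 12 → 3 → 10 → 21 → 33 → 36 → … (one orbit).
Cycle lengths of π_28 on ℤ/37ℤ: [18, 18, 1]; 3 cycles in total.
With 3 cycles on 37 points, sign = (−1)^{37−3} = +1.
Zolotarev: (28|37) = +1, matching the cycle-count sign.

+1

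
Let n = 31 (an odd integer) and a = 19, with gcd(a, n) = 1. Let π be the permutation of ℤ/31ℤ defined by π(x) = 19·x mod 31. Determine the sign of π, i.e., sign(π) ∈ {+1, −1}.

+1

Orbit of 2 under x↦19x: [2, 7, 9, 16, 25, 10, 4]… (length divides ord_31(19)).
Cycle lengths of π_19 on ℤ/31ℤ: [15, 15, 1]; 3 cycles in total.
Σ(ℓ_i−1) = 31−3 = 28; sign = (−1)^28 = +1.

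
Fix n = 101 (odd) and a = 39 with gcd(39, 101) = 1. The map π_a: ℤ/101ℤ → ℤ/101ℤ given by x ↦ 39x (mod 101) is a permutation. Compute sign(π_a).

-1

Start at x=14: 14 → 41 → 84 → 44 → 100 → 62 → 95 → … (one orbit).
Cycle type of π: 20×5 + 1; total 6 cycles.
101 − 6 = 95 transpositions; sign(π) = (−1)^95 = -1.
Via Zolotarev, sign(π_{39}) = (39|101) = -1.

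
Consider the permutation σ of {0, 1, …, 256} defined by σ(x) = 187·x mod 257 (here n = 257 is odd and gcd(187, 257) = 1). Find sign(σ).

Start at x=17: 17 → 95 → 32 → 73 → 30 → 213 → 253 → … (one orbit).
Decompose π into cycles: lengths [64, 64, 64, 64, 1] (5 cycles, including the fixed point 0).
Σ(ℓ_i−1) = 257−5 = 252; sign = (−1)^252 = +1.
Zolotarev: (187|257) = +1, matching the cycle-count sign.

+1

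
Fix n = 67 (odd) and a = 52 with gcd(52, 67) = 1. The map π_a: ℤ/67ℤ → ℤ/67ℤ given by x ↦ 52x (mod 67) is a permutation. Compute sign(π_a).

Trace 45: π^k(45) = [45, 62, 8, 14, 58, 1, 52] for k=0..6.
π_52 has 4 disjoint cycles with lengths [22, 22, 22, 1] on {0,…,66}.
sign(π) = (−1)^{n − #cycles} = (−1)^{67−4} = (−1)^63 = -1.
The Jacobi symbol (52|67) = -1 (Zolotarev) agrees.

-1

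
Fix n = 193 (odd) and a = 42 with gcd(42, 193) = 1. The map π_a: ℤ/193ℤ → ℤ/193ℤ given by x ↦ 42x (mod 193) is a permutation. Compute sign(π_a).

+1

Trace 112: π^k(112) = [112, 72, 129, 14, 9, 185, 50] for k=0..6.
Cycle lengths of π_42 on ℤ/193ℤ: [32, 32, 32, 32, 32, 32, 1]; 7 cycles in total.
7 cycles on 193: each ℓ→(−1)^(ℓ−1), product (−1)^186 = +1.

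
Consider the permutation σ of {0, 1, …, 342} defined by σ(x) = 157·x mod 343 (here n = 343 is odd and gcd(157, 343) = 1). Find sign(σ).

Start at x=69: 69 → 200 → 187 → 204 → 129 → 16 → 111 → … (one orbit).
Cycle lengths of π_157 on ℤ/343ℤ: [294, 42, 6, 1]; 4 cycles in total.
With 4 cycles on 343 points, sign = (−1)^{343−4} = -1.
The Jacobi symbol (157|343) = -1 (Zolotarev) agrees.

-1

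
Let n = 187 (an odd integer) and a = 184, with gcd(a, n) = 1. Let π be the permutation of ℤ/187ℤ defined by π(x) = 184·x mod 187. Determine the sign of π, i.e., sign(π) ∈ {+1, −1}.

+1

Start at x=137: 137 → 150 → 111 → 41 → 64 → 182 → 15 → … (one orbit).
Cycle type of π: 80×2 + 16 + 10 + 1; total 5 cycles.
187 − 5 = 182 transpositions; sign(π) = (−1)^182 = +1.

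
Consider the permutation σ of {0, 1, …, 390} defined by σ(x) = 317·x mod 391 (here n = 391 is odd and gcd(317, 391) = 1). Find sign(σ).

-1

Start at x=254: 254 → 363 → 117 → 335 → 234 → 279 → 77 → … (one orbit).
The orbit structure of x ↦ 317x mod 391: 6 orbits of sizes [176, 176, 16, 11, 11, 1].
With 6 cycles on 391 points, sign = (−1)^{391−6} = -1.
Check: (317/391) = -1 by Zolotarev.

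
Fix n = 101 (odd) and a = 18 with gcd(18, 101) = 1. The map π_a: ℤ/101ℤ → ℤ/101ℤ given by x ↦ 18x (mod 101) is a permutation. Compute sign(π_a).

-1

Orbit of 38 under x↦18x: [38, 78, 91, 22, 93, 58, 34]… (length divides ord_101(18)).
Cycle type of π: 100 + 1; total 2 cycles.
With 2 cycles on 101 points, sign = (−1)^{101−2} = -1.
Zolotarev: (18|101) = -1, matching the cycle-count sign.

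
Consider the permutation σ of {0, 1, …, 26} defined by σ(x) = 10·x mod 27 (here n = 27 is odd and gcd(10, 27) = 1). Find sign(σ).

+1

Orbit of 10 under x↦10x: [10, 19, 1]… (length divides ord_27(10)).
Cycle type of π: 3×6 + 1×9; total 15 cycles.
sign(π) = (−1)^{n − #cycles} = (−1)^{27−15} = (−1)^12 = +1.
(10|27)_J = +1 (Zolotarev's lemma cross-check).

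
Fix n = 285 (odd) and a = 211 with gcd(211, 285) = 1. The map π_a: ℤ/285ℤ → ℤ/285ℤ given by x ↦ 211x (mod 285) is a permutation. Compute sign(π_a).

-1

Trace 211: π^k(211) = [211, 61, 46, 16, 241, 121, 166] for k=0..6.
Decompose π into cycles: lengths [18, 18, 18, 18, 18, 18, 18, 18, 18, 18, 18, 18, 18, 18, 18, 1, 1, 1, 1, 1, 1, 1, 1, 1, 1, 1, 1, 1, 1, 1] (30 cycles, including the fixed point 0).
With 30 cycles on 285 points, sign = (−1)^{285−30} = -1.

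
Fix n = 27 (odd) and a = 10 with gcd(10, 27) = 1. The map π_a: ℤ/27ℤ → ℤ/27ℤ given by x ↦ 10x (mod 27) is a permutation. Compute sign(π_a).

+1

Orbit of 1 under x↦10x: [1, 10, 19]… (length divides ord_27(10)).
Cycle type of π: 3×6 + 1×9; total 15 cycles.
With 15 cycles on 27 points, sign = (−1)^{27−15} = +1.
The Jacobi symbol (10|27) = +1 (Zolotarev) agrees.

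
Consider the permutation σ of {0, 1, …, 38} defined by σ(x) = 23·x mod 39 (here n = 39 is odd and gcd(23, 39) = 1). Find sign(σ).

Trace 1: π^k(1) = [1, 23, 22, 38, 16, 17] for k=0..5.
8 cycles of lengths [6, 6, 6, 6, 6, 6, 2, 1].
39 − 8 = 31 transpositions; sign(π) = (−1)^31 = -1.
(23|39)_J = -1 (Zolotarev's lemma cross-check).

-1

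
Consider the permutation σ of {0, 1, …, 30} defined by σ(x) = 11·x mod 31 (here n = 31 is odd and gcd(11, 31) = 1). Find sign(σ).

Trace 2: π^k(2) = [2, 22, 25, 27, 18, 12, 8] for k=0..6.
Cycle lengths of π_11 on ℤ/31ℤ: [30, 1]; 2 cycles in total.
With 2 cycles on 31 points, sign = (−1)^{31−2} = -1.

-1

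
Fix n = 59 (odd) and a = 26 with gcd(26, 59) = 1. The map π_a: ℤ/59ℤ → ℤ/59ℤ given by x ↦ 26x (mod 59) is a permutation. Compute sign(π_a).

+1

Start at x=57: 57 → 7 → 5 → 12 → 17 → 29 → 46 → … (one orbit).
Cycle type of π: 29×2 + 1; total 3 cycles.
59 − 3 = 56 transpositions; sign(π) = (−1)^56 = +1.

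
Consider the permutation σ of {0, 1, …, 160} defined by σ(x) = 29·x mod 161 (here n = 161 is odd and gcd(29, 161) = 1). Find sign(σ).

Orbit of 50 under x↦29x: [50, 1, 29, 36, 78, 8, 71]… (length divides ord_161(29)).
Cycle lengths of π_29 on ℤ/161ℤ: [11, 11, 11, 11, 11, 11, 11, 11, 11, 11, 11, 11, 11, 11, 1, 1, 1, 1, 1, 1, 1]; 21 cycles in total.
With 21 cycles on 161 points, sign = (−1)^{161−21} = +1.

+1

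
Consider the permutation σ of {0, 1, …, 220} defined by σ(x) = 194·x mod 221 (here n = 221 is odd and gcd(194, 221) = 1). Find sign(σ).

-1

Start at x=118: 118 → 129 → 53 → 116 → 183 → 142 → 144 → … (one orbit).
20 cycles of lengths [16, 16, 16, 16, 16, 16, 16, 16, 16, 16, 16, 16, 16, 2, 2, 2, 2, 2, 2, 1].
Σ(ℓ_i−1) = 221−20 = 201; sign = (−1)^201 = -1.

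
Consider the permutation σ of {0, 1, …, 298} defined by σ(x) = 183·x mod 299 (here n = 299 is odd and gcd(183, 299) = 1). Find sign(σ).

Start at x=183: 183 → 1 → 183 (one orbit).
Decompose π into cycles: lengths [2, 2, 2, 2, 2, 2, 2, 2, 2, 2, 2, 2, 2, 2, 2, 2, 2, 2, 2, 2, 2, 2, 2, 2, 2, 2, 2, 2, 2, 2, 2, 2, 2, 2, 2, 2, 2, 2, 2, 2, 2, 2, 2, 2, 2, 2, 2, 2, 2, 2, 2, 2, 2, 2, 2, 2, 2, 2, 2, 2, 2, 2, 2, 2, 2, 2, 2, 2, 2, 2, 2, 2, 2, 2, 2, 2, 2, 2, 2, 2, 2, 2, 2, 2, 2, 2, 2, 2, 2, 2, 2, 2, 2, 2, 2, 2, 2, 2, 2, 2, 2, 2, 2, 2, 2, 2, 2, 2, 2, 2, 2, 2, 2, 2, 2, 2, 2, 2, 2, 2, 2, 2, 2, 2, 2, 2, 2, 2, 2, 2, 2, 2, 2, 2, 2, 2, 2, 2, 2, 2, 2, 2, 2, 1, 1, 1, 1, 1, 1, 1, 1, 1, 1, 1, 1, 1] (156 cycles, including the fixed point 0).
n − c = 299 − 156 = 143; sign = (−1)^143 = -1.
The Jacobi symbol (183|299) = -1 (Zolotarev) agrees.

-1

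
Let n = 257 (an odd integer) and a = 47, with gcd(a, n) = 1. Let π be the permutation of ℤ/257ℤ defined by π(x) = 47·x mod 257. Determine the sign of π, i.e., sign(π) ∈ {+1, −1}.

-1

Orbit of 6 under x↦47x: [6, 25, 147, 227, 132, 36, 150]… (length divides ord_257(47)).
Decompose π into cycles: lengths [256, 1] (2 cycles, including the fixed point 0).
sign(π) = (−1)^{n − #cycles} = (−1)^{257−2} = (−1)^255 = -1.
Check: (47/257) = -1 by Zolotarev.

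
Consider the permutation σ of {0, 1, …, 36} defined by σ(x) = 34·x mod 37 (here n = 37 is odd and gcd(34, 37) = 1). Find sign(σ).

+1

Orbit of 7 under x↦34x: [7, 16, 26, 33, 12, 1, 34]… (length divides ord_37(34)).
5 cycles of lengths [9, 9, 9, 9, 1].
Σ(ℓ_i−1) = 37−5 = 32; sign = (−1)^32 = +1.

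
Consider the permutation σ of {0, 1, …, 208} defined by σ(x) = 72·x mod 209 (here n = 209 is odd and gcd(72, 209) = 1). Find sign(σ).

Start at x=137: 137 → 41 → 26 → 200 → 188 → 160 → 25 → … (one orbit).
Cycle type of π: 90×2 + 18 + 10 + 1; total 5 cycles.
With 5 cycles on 209 points, sign = (−1)^{209−5} = +1.
Via Zolotarev, sign(π_{72}) = (72|209) = +1.

+1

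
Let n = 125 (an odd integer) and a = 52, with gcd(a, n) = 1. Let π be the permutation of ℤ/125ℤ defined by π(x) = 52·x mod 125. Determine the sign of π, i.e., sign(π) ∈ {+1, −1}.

Orbit of 17 under x↦52x: [17, 9, 93, 86, 97, 44, 38]… (length divides ord_125(52)).
Cycle lengths of π_52 on ℤ/125ℤ: [100, 20, 4, 1]; 4 cycles in total.
sign(π) = (−1)^{n − #cycles} = (−1)^{125−4} = (−1)^121 = -1.
Via Zolotarev, sign(π_{52}) = (52|125) = -1.

-1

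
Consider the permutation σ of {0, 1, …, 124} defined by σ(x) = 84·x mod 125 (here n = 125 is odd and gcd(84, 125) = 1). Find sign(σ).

Trace 86: π^k(86) = [86, 99, 66, 44, 71, 89, 101] for k=0..6.
Cycle type of π: 50×2 + 10×2 + 2×2 + 1; total 7 cycles.
n − c = 125 − 7 = 118; sign = (−1)^118 = +1.
Check: (84/125) = +1 by Zolotarev.

+1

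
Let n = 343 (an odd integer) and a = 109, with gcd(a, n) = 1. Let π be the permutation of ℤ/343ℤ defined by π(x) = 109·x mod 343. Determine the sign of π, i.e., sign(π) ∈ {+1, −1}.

+1

Orbit of 235 under x↦109x: [235, 233, 15, 263, 198, 316, 144]… (length divides ord_343(109)).
Decompose π into cycles: lengths [147, 147, 21, 21, 3, 3, 1] (7 cycles, including the fixed point 0).
sign(π) = (−1)^{n − #cycles} = (−1)^{343−7} = (−1)^336 = +1.
Check: (109/343) = +1 by Zolotarev.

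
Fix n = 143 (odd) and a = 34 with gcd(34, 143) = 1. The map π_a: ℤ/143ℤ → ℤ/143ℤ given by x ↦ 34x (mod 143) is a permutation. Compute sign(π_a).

-1

Orbit of 34 under x↦34x: [34, 12, 122, 1]… (length divides ord_143(34)).
Cycle lengths of π_34 on ℤ/143ℤ: [4, 4, 4, 4, 4, 4, 4, 4, 4, 4, 4, 4, 4, 4, 4, 4, 4, 4, 4, 4, 4, 4, 4, 4, 4, 4, 4, 4, 4, 4, 4, 4, 4, 1, 1, 1, 1, 1, 1, 1, 1, 1, 1, 1]; 44 cycles in total.
sign(π) = (−1)^{n − #cycles} = (−1)^{143−44} = (−1)^99 = -1.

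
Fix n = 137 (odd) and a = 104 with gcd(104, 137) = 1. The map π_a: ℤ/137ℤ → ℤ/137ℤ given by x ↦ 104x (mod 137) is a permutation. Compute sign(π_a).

-1

Orbit of 16 under x↦104x: [16, 20, 25, 134, 99, 21, 129]… (length divides ord_137(104)).
Cycle type of π: 136 + 1; total 2 cycles.
sign(π) = (−1)^{n − #cycles} = (−1)^{137−2} = (−1)^135 = -1.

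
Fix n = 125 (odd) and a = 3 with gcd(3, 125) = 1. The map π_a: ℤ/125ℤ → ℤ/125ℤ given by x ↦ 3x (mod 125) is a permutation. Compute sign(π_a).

-1

Trace 3: π^k(3) = [3, 9, 27, 81, 118, 104, 62] for k=0..6.
Decompose π into cycles: lengths [100, 20, 4, 1] (4 cycles, including the fixed point 0).
With 4 cycles on 125 points, sign = (−1)^{125−4} = -1.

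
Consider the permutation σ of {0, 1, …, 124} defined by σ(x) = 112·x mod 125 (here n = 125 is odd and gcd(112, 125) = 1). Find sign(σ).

-1

Start at x=118: 118 → 91 → 67 → 4 → 73 → 51 → 87 → … (one orbit).
Cycle type of π: 100 + 20 + 4 + 1; total 4 cycles.
n − c = 125 − 4 = 121; sign = (−1)^121 = -1.
Via Zolotarev, sign(π_{112}) = (112|125) = -1.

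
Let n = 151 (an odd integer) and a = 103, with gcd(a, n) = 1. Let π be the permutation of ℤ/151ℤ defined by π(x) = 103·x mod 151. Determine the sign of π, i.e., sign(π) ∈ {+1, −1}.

Orbit of 47 under x↦103x: [47, 9, 21, 49, 64, 99, 80]… (length divides ord_151(103)).
The orbit structure of x ↦ 103x mod 151: 3 orbits of sizes [75, 75, 1].
With 3 cycles on 151 points, sign = (−1)^{151−3} = +1.

+1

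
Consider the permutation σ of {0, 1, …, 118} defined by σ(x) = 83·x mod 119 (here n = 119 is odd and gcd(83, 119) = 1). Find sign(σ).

-1

Start at x=50: 50 → 104 → 64 → 76 → 1 → 83 → 106 → … (one orbit).
π_83 has 18 disjoint cycles with lengths [8, 8, 8, 8, 8, 8, 8, 8, 8, 8, 8, 8, 8, 8, 2, 2, 2, 1] on {0,…,118}.
18 cycles on 119: each ℓ→(−1)^(ℓ−1), product (−1)^101 = -1.
Zolotarev: (83|119) = -1, matching the cycle-count sign.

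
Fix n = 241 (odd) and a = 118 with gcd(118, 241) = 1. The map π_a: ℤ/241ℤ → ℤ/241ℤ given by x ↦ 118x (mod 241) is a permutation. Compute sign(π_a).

+1

Trace 135: π^k(135) = [135, 24, 181, 150, 107, 94, 6] for k=0..6.
5 cycles of lengths [60, 60, 60, 60, 1].
5 cycles on 241: each ℓ→(−1)^(ℓ−1), product (−1)^236 = +1.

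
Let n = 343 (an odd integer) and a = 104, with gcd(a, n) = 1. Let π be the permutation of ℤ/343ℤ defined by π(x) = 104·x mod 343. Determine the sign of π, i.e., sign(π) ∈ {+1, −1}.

Start at x=288: 288 → 111 → 225 → 76 → 15 → 188 → 1 → … (one orbit).
π_104 has 10 disjoint cycles with lengths [98, 98, 98, 14, 14, 14, 2, 2, 2, 1] on {0,…,342}.
n − c = 343 − 10 = 333; sign = (−1)^333 = -1.
(104|343)_J = -1 (Zolotarev's lemma cross-check).

-1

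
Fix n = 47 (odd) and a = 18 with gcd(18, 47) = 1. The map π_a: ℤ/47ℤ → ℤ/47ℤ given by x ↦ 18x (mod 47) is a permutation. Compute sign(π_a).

+1

Start at x=24: 24 → 9 → 21 → 2 → 36 → 37 → 8 → … (one orbit).
Cycle type of π: 23×2 + 1; total 3 cycles.
With 3 cycles on 47 points, sign = (−1)^{47−3} = +1.
Zolotarev: (18|47) = +1, matching the cycle-count sign.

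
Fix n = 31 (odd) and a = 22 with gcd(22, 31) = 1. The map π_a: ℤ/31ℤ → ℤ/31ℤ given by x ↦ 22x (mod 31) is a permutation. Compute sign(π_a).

-1

Trace 7: π^k(7) = [7, 30, 9, 12, 16, 11, 25] for k=0..6.
2 cycles of lengths [30, 1].
sign(π) = (−1)^{n − #cycles} = (−1)^{31−2} = (−1)^29 = -1.
(22|31)_J = -1 (Zolotarev's lemma cross-check).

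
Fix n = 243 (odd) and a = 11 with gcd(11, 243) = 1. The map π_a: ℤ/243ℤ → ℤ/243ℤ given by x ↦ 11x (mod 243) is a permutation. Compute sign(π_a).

-1

Start at x=175: 175 → 224 → 34 → 131 → 226 → 56 → 130 → … (one orbit).
The orbit structure of x ↦ 11x mod 243: 6 orbits of sizes [162, 54, 18, 6, 2, 1].
Σ(ℓ_i−1) = 243−6 = 237; sign = (−1)^237 = -1.
Via Zolotarev, sign(π_{11}) = (11|243) = -1.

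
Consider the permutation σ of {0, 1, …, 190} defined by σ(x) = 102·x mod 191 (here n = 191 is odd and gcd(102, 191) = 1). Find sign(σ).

+1

Orbit of 100 under x↦102x: [100, 77, 23, 54, 160, 85, 75]… (length divides ord_191(102)).
3 cycles of lengths [95, 95, 1].
n − c = 191 − 3 = 188; sign = (−1)^188 = +1.
Zolotarev: (102|191) = +1, matching the cycle-count sign.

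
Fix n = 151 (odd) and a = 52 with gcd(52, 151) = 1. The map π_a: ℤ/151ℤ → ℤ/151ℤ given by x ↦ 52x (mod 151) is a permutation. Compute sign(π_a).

-1

Trace 67: π^k(67) = [67, 11, 119, 148, 146, 42, 70] for k=0..6.
The orbit structure of x ↦ 52x mod 151: 2 orbits of sizes [150, 1].
sign(π) = (−1)^{n − #cycles} = (−1)^{151−2} = (−1)^149 = -1.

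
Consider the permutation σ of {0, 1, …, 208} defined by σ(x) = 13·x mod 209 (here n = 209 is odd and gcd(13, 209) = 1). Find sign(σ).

Trace 130: π^k(130) = [130, 18, 25, 116, 45, 167, 81] for k=0..6.
The orbit structure of x ↦ 13x mod 209: 5 orbits of sizes [90, 90, 18, 10, 1].
With 5 cycles on 209 points, sign = (−1)^{209−5} = +1.

+1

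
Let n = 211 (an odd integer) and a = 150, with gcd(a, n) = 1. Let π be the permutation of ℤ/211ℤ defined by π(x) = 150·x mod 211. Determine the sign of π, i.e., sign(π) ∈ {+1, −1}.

Trace 107: π^k(107) = [107, 14, 201, 188, 137, 83, 1] for k=0..6.
Cycle lengths of π_150 on ℤ/211ℤ: [15, 15, 15, 15, 15, 15, 15, 15, 15, 15, 15, 15, 15, 15, 1]; 15 cycles in total.
With 15 cycles on 211 points, sign = (−1)^{211−15} = +1.

+1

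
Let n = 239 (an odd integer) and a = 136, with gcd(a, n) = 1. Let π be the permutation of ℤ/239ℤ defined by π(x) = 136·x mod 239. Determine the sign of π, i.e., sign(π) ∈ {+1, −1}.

Orbit of 124 under x↦136x: [124, 134, 60, 34, 83, 55, 71]… (length divides ord_239(136)).
π_136 has 3 disjoint cycles with lengths [119, 119, 1] on {0,…,238}.
239 − 3 = 236 transpositions; sign(π) = (−1)^236 = +1.
(136|239)_J = +1 (Zolotarev's lemma cross-check).

+1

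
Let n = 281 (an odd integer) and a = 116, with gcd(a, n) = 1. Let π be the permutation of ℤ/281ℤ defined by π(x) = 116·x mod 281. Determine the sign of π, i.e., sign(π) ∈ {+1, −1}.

+1

Orbit of 249 under x↦116x: [249, 222, 181, 202, 109, 280, 165]… (length divides ord_281(116)).
Cycle type of π: 14×20 + 1; total 21 cycles.
Σ(ℓ_i−1) = 281−21 = 260; sign = (−1)^260 = +1.
The Jacobi symbol (116|281) = +1 (Zolotarev) agrees.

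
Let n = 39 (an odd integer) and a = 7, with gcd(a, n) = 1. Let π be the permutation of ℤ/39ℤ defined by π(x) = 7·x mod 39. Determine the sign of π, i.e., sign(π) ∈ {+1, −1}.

Orbit of 7 under x↦7x: [7, 10, 31, 22, 37, 25, 19]… (length divides ord_39(7)).
π_7 has 6 disjoint cycles with lengths [12, 12, 12, 1, 1, 1] on {0,…,38}.
6 cycles on 39: each ℓ→(−1)^(ℓ−1), product (−1)^33 = -1.

-1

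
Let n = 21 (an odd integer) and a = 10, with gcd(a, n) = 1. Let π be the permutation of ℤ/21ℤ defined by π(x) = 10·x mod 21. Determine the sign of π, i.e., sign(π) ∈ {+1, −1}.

Orbit of 10 under x↦10x: [10, 16, 13, 4, 19, 1]… (length divides ord_21(10)).
The orbit structure of x ↦ 10x mod 21: 6 orbits of sizes [6, 6, 6, 1, 1, 1].
sign(π) = (−1)^{n − #cycles} = (−1)^{21−6} = (−1)^15 = -1.

-1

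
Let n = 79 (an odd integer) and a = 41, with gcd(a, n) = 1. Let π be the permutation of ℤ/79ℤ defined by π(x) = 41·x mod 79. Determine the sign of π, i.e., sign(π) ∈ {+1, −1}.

Start at x=38: 38 → 57 → 46 → 69 → 64 → 17 → 65 → … (one orbit).
π_41 has 4 disjoint cycles with lengths [26, 26, 26, 1] on {0,…,78}.
Σ(ℓ_i−1) = 79−4 = 75; sign = (−1)^75 = -1.

-1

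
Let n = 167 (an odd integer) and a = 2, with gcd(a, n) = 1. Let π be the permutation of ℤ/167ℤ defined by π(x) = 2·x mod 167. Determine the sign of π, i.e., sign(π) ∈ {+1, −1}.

Start at x=126: 126 → 85 → 3 → 6 → 12 → 24 → 48 → … (one orbit).
π_2 has 3 disjoint cycles with lengths [83, 83, 1] on {0,…,166}.
With 3 cycles on 167 points, sign = (−1)^{167−3} = +1.
Via Zolotarev, sign(π_{2}) = (2|167) = +1.

+1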